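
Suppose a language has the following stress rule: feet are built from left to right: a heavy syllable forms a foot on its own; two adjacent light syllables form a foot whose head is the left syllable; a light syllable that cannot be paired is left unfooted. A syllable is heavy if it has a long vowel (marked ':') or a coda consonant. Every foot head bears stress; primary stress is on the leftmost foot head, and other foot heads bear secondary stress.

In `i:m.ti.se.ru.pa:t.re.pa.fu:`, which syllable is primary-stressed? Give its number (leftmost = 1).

1

Weights: 1 i:m H, 2 ti L, 3 se L, 4 ru L, 5 pa:t H, 6 re L, 7 pa L, 8 fu: H.
Parse left to right (heavy = foot alone; LL = one foot; stranded L unfooted): (ˈi:m) (ˈti.se) ru (ˈpa:t) (ˈre.pa) (ˈfu:).
Foot heads: 1, 2, 5, 6, 8.
Primary stress on the leftmost head = syllable 1.
Primary stress: syllable 1 → ˈi:m.ti.se.ru.pa:t.re.pa.fu:.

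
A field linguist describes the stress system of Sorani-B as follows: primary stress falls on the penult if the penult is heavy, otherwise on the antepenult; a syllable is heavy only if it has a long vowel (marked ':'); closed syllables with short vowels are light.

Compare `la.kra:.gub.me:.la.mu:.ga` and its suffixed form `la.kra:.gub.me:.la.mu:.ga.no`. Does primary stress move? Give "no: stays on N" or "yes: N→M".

Base `la.kra:.gub.me:.la.mu:.ga` (7 syllables):
  Weights: 5 la L, 6 mu: H, 7 ga L.
  The penult (syllable 6, mu:) is heavy, so it takes stress.
  → primary stress on syllable 6.
Suffixed `la.kra:.gub.me:.la.mu:.ga.no` (8 syllables):
  Weights: 6 mu: H, 7 ga L, 8 no L.
  The penult (syllable 7, ga) is light, so stress falls on the antepenult (syllable 6, mu:).
  → primary stress on syllable 6.

no: stays on 6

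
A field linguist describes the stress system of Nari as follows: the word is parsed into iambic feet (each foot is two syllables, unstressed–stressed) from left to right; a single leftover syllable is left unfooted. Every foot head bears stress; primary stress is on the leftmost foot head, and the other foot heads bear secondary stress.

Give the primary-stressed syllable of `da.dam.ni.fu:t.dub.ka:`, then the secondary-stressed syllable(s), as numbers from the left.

Parse left to right into iambic (σˈσ) feet: (da.ˈdam) (ni.ˈfu:t) (dub.ˈka:).
Foot heads (stressed positions): 2, 4, 6.
End Rule Leftmost: primary stress on the leftmost head = syllable 2.
Secondary stress on 4, 6: da.ˈdam.ni.ˌfu:t.dub.ˌka:.

primary 2, secondary 4, 6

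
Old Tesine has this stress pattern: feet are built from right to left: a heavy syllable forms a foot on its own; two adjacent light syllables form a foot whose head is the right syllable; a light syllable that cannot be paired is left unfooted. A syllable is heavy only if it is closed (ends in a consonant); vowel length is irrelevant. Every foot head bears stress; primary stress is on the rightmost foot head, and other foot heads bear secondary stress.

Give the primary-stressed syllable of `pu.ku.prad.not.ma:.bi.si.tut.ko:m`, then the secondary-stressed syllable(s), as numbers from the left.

primary 9, secondary 2, 3, 4, 7, 8

Weights: 1 pu L, 2 ku L, 3 prad H, 4 not H, 5 ma: L, 6 bi L, 7 si L, 8 tut H, 9 ko:m H.
Parse right to left (heavy = foot alone; LL = one foot; stranded L unfooted): (pu.ˈku) (ˈprad) (ˈnot) ma: (bi.ˈsi) (ˈtut) (ˈko:m).
Foot heads: 2, 3, 4, 7, 8, 9.
Primary stress on the rightmost head = syllable 9.
Secondary stress on 2, 3, 4, 7, 8: pu.ˌku.ˌprad.ˌnot.ma:.bi.ˌsi.ˌtut.ˈko:m.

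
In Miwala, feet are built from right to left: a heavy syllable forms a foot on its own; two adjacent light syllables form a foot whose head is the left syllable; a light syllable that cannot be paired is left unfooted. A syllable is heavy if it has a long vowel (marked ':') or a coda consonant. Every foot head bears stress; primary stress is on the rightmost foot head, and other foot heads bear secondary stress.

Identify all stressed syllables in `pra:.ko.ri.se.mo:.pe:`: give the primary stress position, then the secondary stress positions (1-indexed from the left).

primary 6, secondary 1, 3, 5

Weights: 1 pra: H, 2 ko L, 3 ri L, 4 se L, 5 mo: H, 6 pe: H.
Parse right to left (heavy = foot alone; LL = one foot; stranded L unfooted): (ˈpra:) ko (ˈri.se) (ˈmo:) (ˈpe:).
Foot heads: 1, 3, 5, 6.
Primary stress on the rightmost head = syllable 6.
Secondary stress on 1, 3, 5: ˌpra:.ko.ˌri.se.ˌmo:.ˈpe:.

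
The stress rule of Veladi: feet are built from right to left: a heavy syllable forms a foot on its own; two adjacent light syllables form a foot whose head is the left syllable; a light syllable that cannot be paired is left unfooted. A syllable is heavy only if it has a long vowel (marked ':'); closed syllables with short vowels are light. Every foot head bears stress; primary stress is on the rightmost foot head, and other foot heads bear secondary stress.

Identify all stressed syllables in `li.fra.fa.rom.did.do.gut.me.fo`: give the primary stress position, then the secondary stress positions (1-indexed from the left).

Weights: 1 li L, 2 fra L, 3 fa L, 4 rom L, 5 did L, 6 do L, 7 gut L, 8 me L, 9 fo L.
Parse right to left (heavy = foot alone; LL = one foot; stranded L unfooted): li (ˈfra.fa) (ˈrom.did) (ˈdo.gut) (ˈme.fo).
Foot heads: 2, 4, 6, 8.
Primary stress on the rightmost head = syllable 8.
Secondary stress on 2, 4, 6: li.ˌfra.fa.ˌrom.did.ˌdo.gut.ˈme.fo.

primary 8, secondary 2, 4, 6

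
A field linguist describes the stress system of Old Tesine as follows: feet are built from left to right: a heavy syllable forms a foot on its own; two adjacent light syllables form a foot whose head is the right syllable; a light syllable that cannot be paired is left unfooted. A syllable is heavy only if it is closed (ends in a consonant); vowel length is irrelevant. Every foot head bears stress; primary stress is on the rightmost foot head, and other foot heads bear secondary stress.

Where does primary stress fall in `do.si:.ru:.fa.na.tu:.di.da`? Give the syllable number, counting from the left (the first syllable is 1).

Weights: 1 do L, 2 si: L, 3 ru: L, 4 fa L, 5 na L, 6 tu: L, 7 di L, 8 da L.
Parse left to right (heavy = foot alone; LL = one foot; stranded L unfooted): (do.ˈsi:) (ru:.ˈfa) (na.ˈtu:) (di.ˈda).
Foot heads: 2, 4, 6, 8.
Primary stress on the rightmost head = syllable 8.
Primary stress: syllable 8 → do.si:.ru:.fa.na.tu:.di.ˈda.

8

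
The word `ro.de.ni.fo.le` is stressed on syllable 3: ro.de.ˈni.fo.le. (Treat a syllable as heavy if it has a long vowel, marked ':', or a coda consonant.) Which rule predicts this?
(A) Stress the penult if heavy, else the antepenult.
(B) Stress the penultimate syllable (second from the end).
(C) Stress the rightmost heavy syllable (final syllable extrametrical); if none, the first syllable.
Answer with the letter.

Rule A → syllable 3 ✓.
Rule B → syllable 4 (observed: 3).
Rule C → syllable 1 (observed: 3).

A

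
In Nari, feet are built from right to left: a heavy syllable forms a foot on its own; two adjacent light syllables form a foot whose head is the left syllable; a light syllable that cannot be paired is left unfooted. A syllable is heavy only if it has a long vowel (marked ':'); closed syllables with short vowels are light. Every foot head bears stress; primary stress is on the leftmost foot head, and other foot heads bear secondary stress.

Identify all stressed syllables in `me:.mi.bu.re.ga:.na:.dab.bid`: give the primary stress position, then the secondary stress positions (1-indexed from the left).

Weights: 1 me: H, 2 mi L, 3 bu L, 4 re L, 5 ga: H, 6 na: H, 7 dab L, 8 bid L.
Parse right to left (heavy = foot alone; LL = one foot; stranded L unfooted): (ˈme:) mi (ˈbu.re) (ˈga:) (ˈna:) (ˈdab.bid).
Foot heads: 1, 3, 5, 6, 7.
Primary stress on the leftmost head = syllable 1.
Secondary stress on 3, 5, 6, 7: ˈme:.mi.ˌbu.re.ˌga:.ˌna:.ˌdab.bid.

primary 1, secondary 3, 5, 6, 7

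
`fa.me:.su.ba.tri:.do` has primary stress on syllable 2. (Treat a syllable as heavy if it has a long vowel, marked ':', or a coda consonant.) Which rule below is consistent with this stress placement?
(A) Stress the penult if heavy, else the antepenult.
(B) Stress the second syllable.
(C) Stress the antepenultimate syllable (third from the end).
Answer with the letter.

Rule A → syllable 5 (observed: 2).
Rule B → syllable 2 ✓.
Rule C → syllable 4 (observed: 2).

B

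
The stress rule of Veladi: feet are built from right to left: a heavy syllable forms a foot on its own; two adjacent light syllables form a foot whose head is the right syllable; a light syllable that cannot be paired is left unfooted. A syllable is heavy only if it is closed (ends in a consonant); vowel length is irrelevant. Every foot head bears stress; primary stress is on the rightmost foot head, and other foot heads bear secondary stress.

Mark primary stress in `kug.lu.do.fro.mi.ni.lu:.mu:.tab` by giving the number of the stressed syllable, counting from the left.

Weights: 1 kug H, 2 lu L, 3 do L, 4 fro L, 5 mi L, 6 ni L, 7 lu: L, 8 mu: L, 9 tab H.
Parse right to left (heavy = foot alone; LL = one foot; stranded L unfooted): (ˈkug) lu (do.ˈfro) (mi.ˈni) (lu:.ˈmu:) (ˈtab).
Foot heads: 1, 4, 6, 8, 9.
Primary stress on the rightmost head = syllable 9.
Primary stress: syllable 9 → kug.lu.do.fro.mi.ni.lu:.mu:.ˈtab.

9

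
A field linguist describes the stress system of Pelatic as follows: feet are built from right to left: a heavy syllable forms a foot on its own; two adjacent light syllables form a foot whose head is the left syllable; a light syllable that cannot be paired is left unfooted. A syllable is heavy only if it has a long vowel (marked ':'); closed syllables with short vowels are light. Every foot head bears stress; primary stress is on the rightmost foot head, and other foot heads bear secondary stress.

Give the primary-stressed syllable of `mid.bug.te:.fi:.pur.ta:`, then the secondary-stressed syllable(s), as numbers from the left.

primary 6, secondary 1, 3, 4

Weights: 1 mid L, 2 bug L, 3 te: H, 4 fi: H, 5 pur L, 6 ta: H.
Parse right to left (heavy = foot alone; LL = one foot; stranded L unfooted): (ˈmid.bug) (ˈte:) (ˈfi:) pur (ˈta:).
Foot heads: 1, 3, 4, 6.
Primary stress on the rightmost head = syllable 6.
Secondary stress on 1, 3, 4: ˌmid.bug.ˌte:.ˌfi:.pur.ˈta:.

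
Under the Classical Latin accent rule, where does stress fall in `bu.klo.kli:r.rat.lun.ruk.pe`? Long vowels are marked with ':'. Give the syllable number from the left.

Classical Latin: stress the penult if heavy (long vowel or closed), else the antepenult.
Weights: 5 lun H, 6 ruk H, 7 pe L.
The penult (syllable 6, ruk) is heavy, so it takes stress.
Stress on syllable 6: bu.klo.kli:r.rat.lun.ˈruk.pe.

6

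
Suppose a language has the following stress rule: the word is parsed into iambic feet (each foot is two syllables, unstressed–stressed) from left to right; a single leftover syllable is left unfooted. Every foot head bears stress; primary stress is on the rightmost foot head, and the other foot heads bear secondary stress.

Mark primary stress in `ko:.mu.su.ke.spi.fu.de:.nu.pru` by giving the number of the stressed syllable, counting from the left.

8

Parse left to right into iambic (σˈσ) feet: (ko:.ˈmu) (su.ˈke) (spi.ˈfu) (de:.ˈnu) pru. Syllable 9 is left unfooted.
Foot heads (stressed positions): 2, 4, 6, 8.
End Rule Rightmost: primary stress on the rightmost head = syllable 8.
Primary stress: syllable 8 → ko:.mu.su.ke.spi.fu.de:.ˈnu.pru.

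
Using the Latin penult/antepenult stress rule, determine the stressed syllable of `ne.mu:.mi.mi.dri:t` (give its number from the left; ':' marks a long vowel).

3

Classical Latin: stress the penult if heavy (long vowel or closed), else the antepenult.
Weights: 3 mi L, 4 mi L, 5 dri:t H.
The penult (syllable 4, mi) is light, so stress falls on the antepenult (syllable 3, mi).
Stress on syllable 3: ne.mu:.ˈmi.mi.dri:t.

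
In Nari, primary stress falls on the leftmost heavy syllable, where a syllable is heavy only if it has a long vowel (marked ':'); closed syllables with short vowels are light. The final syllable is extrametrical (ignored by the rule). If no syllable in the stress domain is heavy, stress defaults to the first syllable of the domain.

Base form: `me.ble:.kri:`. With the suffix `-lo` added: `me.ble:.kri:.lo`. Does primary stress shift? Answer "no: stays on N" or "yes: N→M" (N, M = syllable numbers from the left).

no: stays on 2

Base `me.ble:.kri:` (3 syllables):
  The final syllable (3, kri:) is extrametrical; the stress domain is syllables 1–2.
  Weights: 1 me L, 2 ble: H.
  Heavy syllables in the domain: 2. The leftmost is syllable 2 (ble:).
  → primary stress on syllable 2.
Suffixed `me.ble:.kri:.lo` (4 syllables):
  The final syllable (4, lo) is extrametrical; the stress domain is syllables 1–3.
  Weights: 1 me L, 2 ble: H, 3 kri: H.
  Heavy syllables in the domain: 2, 3. The leftmost is syllable 2 (ble:).
  → primary stress on syllable 2.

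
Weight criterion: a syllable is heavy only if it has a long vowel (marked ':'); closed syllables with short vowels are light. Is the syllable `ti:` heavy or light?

`ti:`: long vowel, open (no coda). Long vowel → heavy.

heavy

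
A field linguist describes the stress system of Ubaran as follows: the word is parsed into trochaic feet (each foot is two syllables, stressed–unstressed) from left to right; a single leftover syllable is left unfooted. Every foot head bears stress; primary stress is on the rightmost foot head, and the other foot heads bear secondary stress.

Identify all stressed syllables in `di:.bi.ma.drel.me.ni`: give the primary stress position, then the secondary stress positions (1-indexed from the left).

Parse left to right into trochaic (ˈσσ) feet: (ˈdi:.bi) (ˈma.drel) (ˈme.ni).
Foot heads (stressed positions): 1, 3, 5.
End Rule Rightmost: primary stress on the rightmost head = syllable 5.
Secondary stress on 1, 3: ˌdi:.bi.ˌma.drel.ˈme.ni.

primary 5, secondary 1, 3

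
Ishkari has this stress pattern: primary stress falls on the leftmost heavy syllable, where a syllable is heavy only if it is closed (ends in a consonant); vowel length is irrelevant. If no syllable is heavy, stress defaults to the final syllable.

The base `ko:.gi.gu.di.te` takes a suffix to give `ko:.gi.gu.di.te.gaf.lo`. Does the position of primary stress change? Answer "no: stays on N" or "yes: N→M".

Base `ko:.gi.gu.di.te` (5 syllables):
  Weights: 1 ko: L, 2 gi L, 3 gu L, 4 di L, 5 te L.
  No heavy syllable in the domain; default to the final syllable = syllable 5.
  → primary stress on syllable 5.
Suffixed `ko:.gi.gu.di.te.gaf.lo` (7 syllables):
  Weights: 1 ko: L, 2 gi L, 3 gu L, 4 di L, 5 te L, 6 gaf H, 7 lo L.
  Heavy syllables in the domain: 6. The leftmost is syllable 6 (gaf).
  → primary stress on syllable 6.

yes: 5→6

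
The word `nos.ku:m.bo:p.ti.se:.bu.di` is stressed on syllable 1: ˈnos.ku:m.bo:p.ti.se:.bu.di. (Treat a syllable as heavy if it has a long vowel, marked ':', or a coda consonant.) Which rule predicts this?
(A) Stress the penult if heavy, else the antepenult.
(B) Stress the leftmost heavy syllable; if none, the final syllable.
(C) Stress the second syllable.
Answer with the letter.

B

Rule A → syllable 5 (observed: 1).
Rule B → syllable 1 ✓.
Rule C → syllable 2 (observed: 1).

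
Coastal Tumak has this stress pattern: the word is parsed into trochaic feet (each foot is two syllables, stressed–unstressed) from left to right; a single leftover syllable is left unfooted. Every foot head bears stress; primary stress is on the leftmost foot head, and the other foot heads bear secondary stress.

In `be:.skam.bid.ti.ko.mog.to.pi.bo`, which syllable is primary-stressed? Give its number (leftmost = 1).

Parse left to right into trochaic (ˈσσ) feet: (ˈbe:.skam) (ˈbid.ti) (ˈko.mog) (ˈto.pi) bo. Syllable 9 is left unfooted.
Foot heads (stressed positions): 1, 3, 5, 7.
End Rule Leftmost: primary stress on the leftmost head = syllable 1.
Primary stress: syllable 1 → ˈbe:.skam.bid.ti.ko.mog.to.pi.bo.

1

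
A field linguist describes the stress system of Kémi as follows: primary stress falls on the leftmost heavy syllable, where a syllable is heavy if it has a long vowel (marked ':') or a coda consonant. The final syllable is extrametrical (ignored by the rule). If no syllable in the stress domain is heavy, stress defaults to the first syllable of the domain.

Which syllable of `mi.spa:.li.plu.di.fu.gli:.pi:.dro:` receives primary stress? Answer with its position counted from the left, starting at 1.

2

The final syllable (9, dro:) is extrametrical; the stress domain is syllables 1–8.
Weights: 1 mi L, 2 spa: H, 3 li L, 4 plu L, 5 di L, 6 fu L, 7 gli: H, 8 pi: H.
Heavy syllables in the domain: 2, 7, 8. The leftmost is syllable 2 (spa:).
Primary stress: syllable 2 → mi.ˈspa:.li.plu.di.fu.gli:.pi:.dro:.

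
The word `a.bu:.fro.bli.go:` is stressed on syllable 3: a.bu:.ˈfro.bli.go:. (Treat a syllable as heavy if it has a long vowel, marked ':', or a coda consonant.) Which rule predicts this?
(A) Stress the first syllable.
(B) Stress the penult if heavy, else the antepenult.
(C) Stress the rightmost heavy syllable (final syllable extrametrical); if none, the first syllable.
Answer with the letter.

B

Rule A → syllable 1 (observed: 3).
Rule B → syllable 3 ✓.
Rule C → syllable 2 (observed: 3).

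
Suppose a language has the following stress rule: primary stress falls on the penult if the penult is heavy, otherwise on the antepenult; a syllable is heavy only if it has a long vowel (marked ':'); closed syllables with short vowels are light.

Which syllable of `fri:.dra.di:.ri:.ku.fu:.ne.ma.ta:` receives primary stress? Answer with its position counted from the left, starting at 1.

7

Weights: 7 ne L, 8 ma L, 9 ta: H.
The penult (syllable 8, ma) is light, so stress falls on the antepenult (syllable 7, ne).
Primary stress: syllable 7 → fri:.dra.di:.ri:.ku.fu:.ˈne.ma.ta:.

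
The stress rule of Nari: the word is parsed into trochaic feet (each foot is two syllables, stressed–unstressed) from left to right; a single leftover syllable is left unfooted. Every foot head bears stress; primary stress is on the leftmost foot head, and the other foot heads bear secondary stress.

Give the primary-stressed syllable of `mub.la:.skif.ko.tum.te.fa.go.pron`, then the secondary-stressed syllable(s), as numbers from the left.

Parse left to right into trochaic (ˈσσ) feet: (ˈmub.la:) (ˈskif.ko) (ˈtum.te) (ˈfa.go) pron. Syllable 9 is left unfooted.
Foot heads (stressed positions): 1, 3, 5, 7.
End Rule Leftmost: primary stress on the leftmost head = syllable 1.
Secondary stress on 3, 5, 7: ˈmub.la:.ˌskif.ko.ˌtum.te.ˌfa.go.pron.

primary 1, secondary 3, 5, 7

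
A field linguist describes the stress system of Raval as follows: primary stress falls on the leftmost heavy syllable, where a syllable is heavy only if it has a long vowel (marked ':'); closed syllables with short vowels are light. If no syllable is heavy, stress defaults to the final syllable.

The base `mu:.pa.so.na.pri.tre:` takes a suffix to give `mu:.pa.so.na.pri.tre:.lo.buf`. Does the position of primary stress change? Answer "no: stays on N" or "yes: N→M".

no: stays on 1

Base `mu:.pa.so.na.pri.tre:` (6 syllables):
  Weights: 1 mu: H, 2 pa L, 3 so L, 4 na L, 5 pri L, 6 tre: H.
  Heavy syllables in the domain: 1, 6. The leftmost is syllable 1 (mu:).
  → primary stress on syllable 1.
Suffixed `mu:.pa.so.na.pri.tre:.lo.buf` (8 syllables):
  Weights: 1 mu: H, 2 pa L, 3 so L, 4 na L, 5 pri L, 6 tre: H, 7 lo L, 8 buf L.
  Heavy syllables in the domain: 1, 6. The leftmost is syllable 1 (mu:).
  → primary stress on syllable 1.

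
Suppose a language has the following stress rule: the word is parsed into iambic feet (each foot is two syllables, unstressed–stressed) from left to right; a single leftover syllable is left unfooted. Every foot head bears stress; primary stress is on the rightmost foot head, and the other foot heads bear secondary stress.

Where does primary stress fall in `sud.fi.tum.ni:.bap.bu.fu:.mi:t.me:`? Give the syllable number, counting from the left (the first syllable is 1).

Parse left to right into iambic (σˈσ) feet: (sud.ˈfi) (tum.ˈni:) (bap.ˈbu) (fu:.ˈmi:t) me:. Syllable 9 is left unfooted.
Foot heads (stressed positions): 2, 4, 6, 8.
End Rule Rightmost: primary stress on the rightmost head = syllable 8.
Primary stress: syllable 8 → sud.fi.tum.ni:.bap.bu.fu:.ˈmi:t.me:.

8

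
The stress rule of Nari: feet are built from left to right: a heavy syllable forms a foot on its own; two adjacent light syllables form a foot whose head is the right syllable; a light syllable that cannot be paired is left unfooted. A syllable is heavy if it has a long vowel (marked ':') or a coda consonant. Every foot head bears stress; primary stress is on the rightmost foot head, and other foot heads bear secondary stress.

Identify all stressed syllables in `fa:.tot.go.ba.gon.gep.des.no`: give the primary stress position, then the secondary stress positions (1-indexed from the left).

Weights: 1 fa: H, 2 tot H, 3 go L, 4 ba L, 5 gon H, 6 gep H, 7 des H, 8 no L.
Parse left to right (heavy = foot alone; LL = one foot; stranded L unfooted): (ˈfa:) (ˈtot) (go.ˈba) (ˈgon) (ˈgep) (ˈdes) no.
Foot heads: 1, 2, 4, 5, 6, 7.
Primary stress on the rightmost head = syllable 7.
Secondary stress on 1, 2, 4, 5, 6: ˌfa:.ˌtot.go.ˌba.ˌgon.ˌgep.ˈdes.no.

primary 7, secondary 1, 2, 4, 5, 6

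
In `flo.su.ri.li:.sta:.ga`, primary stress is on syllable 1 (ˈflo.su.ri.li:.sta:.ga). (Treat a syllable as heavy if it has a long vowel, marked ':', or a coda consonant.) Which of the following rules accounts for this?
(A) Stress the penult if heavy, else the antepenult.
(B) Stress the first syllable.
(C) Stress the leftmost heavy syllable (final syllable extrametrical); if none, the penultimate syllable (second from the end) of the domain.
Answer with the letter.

B

Rule A → syllable 5 (observed: 1).
Rule B → syllable 1 ✓.
Rule C → syllable 4 (observed: 1).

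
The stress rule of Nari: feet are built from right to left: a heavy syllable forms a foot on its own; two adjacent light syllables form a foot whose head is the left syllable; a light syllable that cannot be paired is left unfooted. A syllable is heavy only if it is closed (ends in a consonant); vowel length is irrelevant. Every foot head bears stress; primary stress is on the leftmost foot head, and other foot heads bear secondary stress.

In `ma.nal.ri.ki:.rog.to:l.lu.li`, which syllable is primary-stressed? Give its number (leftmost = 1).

2

Weights: 1 ma L, 2 nal H, 3 ri L, 4 ki: L, 5 rog H, 6 to:l H, 7 lu L, 8 li L.
Parse right to left (heavy = foot alone; LL = one foot; stranded L unfooted): ma (ˈnal) (ˈri.ki:) (ˈrog) (ˈto:l) (ˈlu.li).
Foot heads: 2, 3, 5, 6, 7.
Primary stress on the leftmost head = syllable 2.
Primary stress: syllable 2 → ma.ˈnal.ri.ki:.rog.to:l.lu.li.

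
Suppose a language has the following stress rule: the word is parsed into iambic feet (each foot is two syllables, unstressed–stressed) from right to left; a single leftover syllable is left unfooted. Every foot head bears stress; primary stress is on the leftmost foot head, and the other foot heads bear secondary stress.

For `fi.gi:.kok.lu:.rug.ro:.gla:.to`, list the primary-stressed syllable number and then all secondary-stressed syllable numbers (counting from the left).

primary 2, secondary 4, 6, 8

Parse right to left into iambic (σˈσ) feet: (fi.ˈgi:) (kok.ˈlu:) (rug.ˈro:) (gla:.ˈto).
Foot heads (stressed positions): 2, 4, 6, 8.
End Rule Leftmost: primary stress on the leftmost head = syllable 2.
Secondary stress on 4, 6, 8: fi.ˈgi:.kok.ˌlu:.rug.ˌro:.gla:.ˌto.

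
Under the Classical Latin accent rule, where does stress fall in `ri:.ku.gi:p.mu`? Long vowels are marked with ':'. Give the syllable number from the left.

Classical Latin: stress the penult if heavy (long vowel or closed), else the antepenult.
Weights: 2 ku L, 3 gi:p H, 4 mu L.
The penult (syllable 3, gi:p) is heavy, so it takes stress.
Stress on syllable 3: ri:.ku.ˈgi:p.mu.

3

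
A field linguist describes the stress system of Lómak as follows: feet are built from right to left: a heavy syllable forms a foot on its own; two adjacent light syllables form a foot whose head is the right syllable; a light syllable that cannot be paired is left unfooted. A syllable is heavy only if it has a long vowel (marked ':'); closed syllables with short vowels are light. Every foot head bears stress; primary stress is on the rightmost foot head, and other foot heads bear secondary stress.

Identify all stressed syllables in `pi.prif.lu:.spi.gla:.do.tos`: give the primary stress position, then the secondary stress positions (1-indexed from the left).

Weights: 1 pi L, 2 prif L, 3 lu: H, 4 spi L, 5 gla: H, 6 do L, 7 tos L.
Parse right to left (heavy = foot alone; LL = one foot; stranded L unfooted): (pi.ˈprif) (ˈlu:) spi (ˈgla:) (do.ˈtos).
Foot heads: 2, 3, 5, 7.
Primary stress on the rightmost head = syllable 7.
Secondary stress on 2, 3, 5: pi.ˌprif.ˌlu:.spi.ˌgla:.do.ˈtos.

primary 7, secondary 2, 3, 5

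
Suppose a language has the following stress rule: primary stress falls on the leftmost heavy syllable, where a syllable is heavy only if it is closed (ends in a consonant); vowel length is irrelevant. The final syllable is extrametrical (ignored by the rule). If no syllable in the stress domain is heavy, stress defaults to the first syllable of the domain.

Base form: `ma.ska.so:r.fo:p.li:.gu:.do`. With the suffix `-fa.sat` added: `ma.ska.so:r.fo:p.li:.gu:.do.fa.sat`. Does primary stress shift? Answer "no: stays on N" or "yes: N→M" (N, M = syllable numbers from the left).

Base `ma.ska.so:r.fo:p.li:.gu:.do` (7 syllables):
  The final syllable (7, do) is extrametrical; the stress domain is syllables 1–6.
  Weights: 1 ma L, 2 ska L, 3 so:r H, 4 fo:p H, 5 li: L, 6 gu: L.
  Heavy syllables in the domain: 3, 4. The leftmost is syllable 3 (so:r).
  → primary stress on syllable 3.
Suffixed `ma.ska.so:r.fo:p.li:.gu:.do.fa.sat` (9 syllables):
  The final syllable (9, sat) is extrametrical; the stress domain is syllables 1–8.
  Weights: 1 ma L, 2 ska L, 3 so:r H, 4 fo:p H, 5 li: L, 6 gu: L, 7 do L, 8 fa L.
  Heavy syllables in the domain: 3, 4. The leftmost is syllable 3 (so:r).
  → primary stress on syllable 3.

no: stays on 3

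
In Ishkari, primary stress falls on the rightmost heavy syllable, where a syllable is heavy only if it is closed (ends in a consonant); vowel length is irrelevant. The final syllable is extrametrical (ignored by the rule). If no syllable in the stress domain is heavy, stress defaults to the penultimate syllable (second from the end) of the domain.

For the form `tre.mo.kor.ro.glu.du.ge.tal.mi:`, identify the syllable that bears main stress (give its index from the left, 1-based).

The final syllable (9, mi:) is extrametrical; the stress domain is syllables 1–8.
Weights: 1 tre L, 2 mo L, 3 kor H, 4 ro L, 5 glu L, 6 du L, 7 ge L, 8 tal H.
Heavy syllables in the domain: 3, 8. The rightmost is syllable 8 (tal).
Primary stress: syllable 8 → tre.mo.kor.ro.glu.du.ge.ˈtal.mi:.

8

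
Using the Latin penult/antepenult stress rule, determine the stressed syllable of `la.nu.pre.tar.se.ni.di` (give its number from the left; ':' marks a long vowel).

Classical Latin: stress the penult if heavy (long vowel or closed), else the antepenult.
Weights: 5 se L, 6 ni L, 7 di L.
The penult (syllable 6, ni) is light, so stress falls on the antepenult (syllable 5, se).
Stress on syllable 5: la.nu.pre.tar.ˈse.ni.di.

5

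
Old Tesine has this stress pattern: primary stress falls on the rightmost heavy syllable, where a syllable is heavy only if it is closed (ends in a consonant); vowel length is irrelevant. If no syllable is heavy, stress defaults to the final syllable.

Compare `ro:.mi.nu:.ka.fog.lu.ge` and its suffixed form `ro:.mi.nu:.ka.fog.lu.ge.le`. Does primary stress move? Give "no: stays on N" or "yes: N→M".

no: stays on 5

Base `ro:.mi.nu:.ka.fog.lu.ge` (7 syllables):
  Weights: 1 ro: L, 2 mi L, 3 nu: L, 4 ka L, 5 fog H, 6 lu L, 7 ge L.
  Heavy syllables in the domain: 5. The rightmost is syllable 5 (fog).
  → primary stress on syllable 5.
Suffixed `ro:.mi.nu:.ka.fog.lu.ge.le` (8 syllables):
  Weights: 1 ro: L, 2 mi L, 3 nu: L, 4 ka L, 5 fog H, 6 lu L, 7 ge L, 8 le L.
  Heavy syllables in the domain: 5. The rightmost is syllable 5 (fog).
  → primary stress on syllable 5.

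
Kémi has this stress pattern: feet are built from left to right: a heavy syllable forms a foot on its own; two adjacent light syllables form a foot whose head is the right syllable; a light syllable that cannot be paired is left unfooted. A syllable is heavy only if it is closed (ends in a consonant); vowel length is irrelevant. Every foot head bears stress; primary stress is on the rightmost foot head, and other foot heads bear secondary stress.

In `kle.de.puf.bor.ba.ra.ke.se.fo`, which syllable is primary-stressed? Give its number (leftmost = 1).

8

Weights: 1 kle L, 2 de L, 3 puf H, 4 bor H, 5 ba L, 6 ra L, 7 ke L, 8 se L, 9 fo L.
Parse left to right (heavy = foot alone; LL = one foot; stranded L unfooted): (kle.ˈde) (ˈpuf) (ˈbor) (ba.ˈra) (ke.ˈse) fo.
Foot heads: 2, 3, 4, 6, 8.
Primary stress on the rightmost head = syllable 8.
Primary stress: syllable 8 → kle.de.puf.bor.ba.ra.ke.ˈse.fo.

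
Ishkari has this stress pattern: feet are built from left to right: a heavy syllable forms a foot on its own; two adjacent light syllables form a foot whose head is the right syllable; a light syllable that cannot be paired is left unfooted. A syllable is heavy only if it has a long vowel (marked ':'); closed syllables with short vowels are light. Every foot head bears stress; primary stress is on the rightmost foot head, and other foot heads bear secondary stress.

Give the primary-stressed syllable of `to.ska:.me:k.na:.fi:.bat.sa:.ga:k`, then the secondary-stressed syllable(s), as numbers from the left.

Weights: 1 to L, 2 ska: H, 3 me:k H, 4 na: H, 5 fi: H, 6 bat L, 7 sa: H, 8 ga:k H.
Parse left to right (heavy = foot alone; LL = one foot; stranded L unfooted): to (ˈska:) (ˈme:k) (ˈna:) (ˈfi:) bat (ˈsa:) (ˈga:k).
Foot heads: 2, 3, 4, 5, 7, 8.
Primary stress on the rightmost head = syllable 8.
Secondary stress on 2, 3, 4, 5, 7: to.ˌska:.ˌme:k.ˌna:.ˌfi:.bat.ˌsa:.ˈga:k.

primary 8, secondary 2, 3, 4, 5, 7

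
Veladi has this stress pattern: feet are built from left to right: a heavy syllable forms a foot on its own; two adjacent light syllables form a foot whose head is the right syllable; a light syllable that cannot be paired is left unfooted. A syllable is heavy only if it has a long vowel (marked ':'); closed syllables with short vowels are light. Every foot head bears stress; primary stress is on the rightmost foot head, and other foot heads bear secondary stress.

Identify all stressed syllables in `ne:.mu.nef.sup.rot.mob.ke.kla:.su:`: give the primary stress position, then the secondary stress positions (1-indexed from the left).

Weights: 1 ne: H, 2 mu L, 3 nef L, 4 sup L, 5 rot L, 6 mob L, 7 ke L, 8 kla: H, 9 su: H.
Parse left to right (heavy = foot alone; LL = one foot; stranded L unfooted): (ˈne:) (mu.ˈnef) (sup.ˈrot) (mob.ˈke) (ˈkla:) (ˈsu:).
Foot heads: 1, 3, 5, 7, 8, 9.
Primary stress on the rightmost head = syllable 9.
Secondary stress on 1, 3, 5, 7, 8: ˌne:.mu.ˌnef.sup.ˌrot.mob.ˌke.ˌkla:.ˈsu:.

primary 9, secondary 1, 3, 5, 7, 8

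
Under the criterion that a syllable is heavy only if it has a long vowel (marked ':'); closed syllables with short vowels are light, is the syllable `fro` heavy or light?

`fro`: short vowel, open (no coda). Short vowel → light.

light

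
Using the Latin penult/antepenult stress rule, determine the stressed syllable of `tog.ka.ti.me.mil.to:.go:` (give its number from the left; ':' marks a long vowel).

6

Classical Latin: stress the penult if heavy (long vowel or closed), else the antepenult.
Weights: 5 mil H, 6 to: H, 7 go: H.
The penult (syllable 6, to:) is heavy, so it takes stress.
Stress on syllable 6: tog.ka.ti.me.mil.ˈto:.go:.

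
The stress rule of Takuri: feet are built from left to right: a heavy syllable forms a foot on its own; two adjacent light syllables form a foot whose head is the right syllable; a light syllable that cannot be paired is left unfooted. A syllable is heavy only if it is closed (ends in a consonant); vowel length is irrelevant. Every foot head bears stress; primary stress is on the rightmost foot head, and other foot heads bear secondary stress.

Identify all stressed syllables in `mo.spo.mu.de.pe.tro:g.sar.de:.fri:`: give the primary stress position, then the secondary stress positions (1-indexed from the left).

Weights: 1 mo L, 2 spo L, 3 mu L, 4 de L, 5 pe L, 6 tro:g H, 7 sar H, 8 de: L, 9 fri: L.
Parse left to right (heavy = foot alone; LL = one foot; stranded L unfooted): (mo.ˈspo) (mu.ˈde) pe (ˈtro:g) (ˈsar) (de:.ˈfri:).
Foot heads: 2, 4, 6, 7, 9.
Primary stress on the rightmost head = syllable 9.
Secondary stress on 2, 4, 6, 7: mo.ˌspo.mu.ˌde.pe.ˌtro:g.ˌsar.de:.ˈfri:.

primary 9, secondary 2, 4, 6, 7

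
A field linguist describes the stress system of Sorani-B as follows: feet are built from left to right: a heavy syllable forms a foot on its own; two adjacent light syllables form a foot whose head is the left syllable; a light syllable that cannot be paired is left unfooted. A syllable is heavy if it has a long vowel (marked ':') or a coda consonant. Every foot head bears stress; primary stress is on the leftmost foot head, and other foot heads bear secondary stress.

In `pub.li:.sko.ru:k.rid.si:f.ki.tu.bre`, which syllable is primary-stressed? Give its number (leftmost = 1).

Weights: 1 pub H, 2 li: H, 3 sko L, 4 ru:k H, 5 rid H, 6 si:f H, 7 ki L, 8 tu L, 9 bre L.
Parse left to right (heavy = foot alone; LL = one foot; stranded L unfooted): (ˈpub) (ˈli:) sko (ˈru:k) (ˈrid) (ˈsi:f) (ˈki.tu) bre.
Foot heads: 1, 2, 4, 5, 6, 7.
Primary stress on the leftmost head = syllable 1.
Primary stress: syllable 1 → ˈpub.li:.sko.ru:k.rid.si:f.ki.tu.bre.

1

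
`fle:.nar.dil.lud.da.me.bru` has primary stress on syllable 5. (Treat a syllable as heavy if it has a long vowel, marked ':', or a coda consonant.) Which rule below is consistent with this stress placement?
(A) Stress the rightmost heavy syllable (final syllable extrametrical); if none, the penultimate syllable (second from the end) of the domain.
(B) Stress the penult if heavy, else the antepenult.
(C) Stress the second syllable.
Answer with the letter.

Rule A → syllable 4 (observed: 5).
Rule B → syllable 5 ✓.
Rule C → syllable 2 (observed: 5).

B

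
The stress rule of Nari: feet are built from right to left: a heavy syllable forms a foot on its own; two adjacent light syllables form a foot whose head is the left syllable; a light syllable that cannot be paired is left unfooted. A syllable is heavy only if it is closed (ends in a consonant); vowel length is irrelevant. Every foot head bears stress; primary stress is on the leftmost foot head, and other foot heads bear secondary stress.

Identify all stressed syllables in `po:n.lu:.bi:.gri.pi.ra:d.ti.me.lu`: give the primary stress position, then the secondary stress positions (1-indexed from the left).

primary 1, secondary 2, 4, 6, 8

Weights: 1 po:n H, 2 lu: L, 3 bi: L, 4 gri L, 5 pi L, 6 ra:d H, 7 ti L, 8 me L, 9 lu L.
Parse right to left (heavy = foot alone; LL = one foot; stranded L unfooted): (ˈpo:n) (ˈlu:.bi:) (ˈgri.pi) (ˈra:d) ti (ˈme.lu).
Foot heads: 1, 2, 4, 6, 8.
Primary stress on the leftmost head = syllable 1.
Secondary stress on 2, 4, 6, 8: ˈpo:n.ˌlu:.bi:.ˌgri.pi.ˌra:d.ti.ˌme.lu.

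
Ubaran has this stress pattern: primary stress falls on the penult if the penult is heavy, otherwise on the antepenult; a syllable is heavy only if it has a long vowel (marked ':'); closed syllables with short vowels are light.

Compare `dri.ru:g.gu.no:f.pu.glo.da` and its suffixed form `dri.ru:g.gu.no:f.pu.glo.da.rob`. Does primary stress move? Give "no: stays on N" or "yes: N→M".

yes: 5→6

Base `dri.ru:g.gu.no:f.pu.glo.da` (7 syllables):
  Weights: 5 pu L, 6 glo L, 7 da L.
  The penult (syllable 6, glo) is light, so stress falls on the antepenult (syllable 5, pu).
  → primary stress on syllable 5.
Suffixed `dri.ru:g.gu.no:f.pu.glo.da.rob` (8 syllables):
  Weights: 6 glo L, 7 da L, 8 rob L.
  The penult (syllable 7, da) is light, so stress falls on the antepenult (syllable 6, glo).
  → primary stress on syllable 6.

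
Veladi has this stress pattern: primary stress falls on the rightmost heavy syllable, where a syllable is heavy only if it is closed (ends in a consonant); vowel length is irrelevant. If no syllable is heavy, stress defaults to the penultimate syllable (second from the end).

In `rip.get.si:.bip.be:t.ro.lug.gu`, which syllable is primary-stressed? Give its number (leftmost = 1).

Weights: 1 rip H, 2 get H, 3 si: L, 4 bip H, 5 be:t H, 6 ro L, 7 lug H, 8 gu L.
Heavy syllables in the domain: 1, 2, 4, 5, 7. The rightmost is syllable 7 (lug).
Primary stress: syllable 7 → rip.get.si:.bip.be:t.ro.ˈlug.gu.

7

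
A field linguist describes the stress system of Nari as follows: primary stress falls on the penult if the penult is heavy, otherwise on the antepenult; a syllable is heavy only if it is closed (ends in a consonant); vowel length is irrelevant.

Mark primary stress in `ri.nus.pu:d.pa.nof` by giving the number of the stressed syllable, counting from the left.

3

Weights: 3 pu:d H, 4 pa L, 5 nof H.
The penult (syllable 4, pa) is light, so stress falls on the antepenult (syllable 3, pu:d).
Primary stress: syllable 3 → ri.nus.ˈpu:d.pa.nof.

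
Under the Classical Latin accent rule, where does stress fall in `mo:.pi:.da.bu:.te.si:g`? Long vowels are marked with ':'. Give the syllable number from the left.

Classical Latin: stress the penult if heavy (long vowel or closed), else the antepenult.
Weights: 4 bu: H, 5 te L, 6 si:g H.
The penult (syllable 5, te) is light, so stress falls on the antepenult (syllable 4, bu:).
Stress on syllable 4: mo:.pi:.da.ˈbu:.te.si:g.

4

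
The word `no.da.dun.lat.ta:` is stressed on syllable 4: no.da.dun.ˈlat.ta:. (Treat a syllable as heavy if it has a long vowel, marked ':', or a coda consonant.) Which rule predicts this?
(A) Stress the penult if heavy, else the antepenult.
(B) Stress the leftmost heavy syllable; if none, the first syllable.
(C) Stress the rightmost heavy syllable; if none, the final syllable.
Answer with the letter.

Rule A → syllable 4 ✓.
Rule B → syllable 3 (observed: 4).
Rule C → syllable 5 (observed: 4).

A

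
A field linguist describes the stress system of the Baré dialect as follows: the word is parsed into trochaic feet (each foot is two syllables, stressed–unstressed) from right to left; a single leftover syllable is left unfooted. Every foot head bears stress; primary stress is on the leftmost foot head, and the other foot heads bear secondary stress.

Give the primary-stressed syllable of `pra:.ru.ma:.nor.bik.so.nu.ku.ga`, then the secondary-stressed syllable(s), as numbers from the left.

Parse right to left into trochaic (ˈσσ) feet: pra: (ˈru.ma:) (ˈnor.bik) (ˈso.nu) (ˈku.ga). Syllable 1 is left unfooted.
Foot heads (stressed positions): 2, 4, 6, 8.
End Rule Leftmost: primary stress on the leftmost head = syllable 2.
Secondary stress on 4, 6, 8: pra:.ˈru.ma:.ˌnor.bik.ˌso.nu.ˌku.ga.

primary 2, secondary 4, 6, 8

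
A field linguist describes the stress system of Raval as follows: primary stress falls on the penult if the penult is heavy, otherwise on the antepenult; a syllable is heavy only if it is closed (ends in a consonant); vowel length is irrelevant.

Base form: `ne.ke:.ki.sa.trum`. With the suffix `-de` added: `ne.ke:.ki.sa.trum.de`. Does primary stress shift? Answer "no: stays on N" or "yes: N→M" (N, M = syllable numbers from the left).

Base `ne.ke:.ki.sa.trum` (5 syllables):
  Weights: 3 ki L, 4 sa L, 5 trum H.
  The penult (syllable 4, sa) is light, so stress falls on the antepenult (syllable 3, ki).
  → primary stress on syllable 3.
Suffixed `ne.ke:.ki.sa.trum.de` (6 syllables):
  Weights: 4 sa L, 5 trum H, 6 de L.
  The penult (syllable 5, trum) is heavy, so it takes stress.
  → primary stress on syllable 5.

yes: 3→5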